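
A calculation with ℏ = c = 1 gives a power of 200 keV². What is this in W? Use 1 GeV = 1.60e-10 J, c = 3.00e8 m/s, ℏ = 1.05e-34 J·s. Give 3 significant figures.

4.88e4 W

Power is [E]/[T] = [E]²/ℏ.
1 GeV² → 1/ℏ × (1 GeV in J)² = 2.44e14 W.
Convert the energy scale: 200 keV² = 2.00e-10 GeV².
Result: 2.00e-10 × 2.44e14 = 4.88e4 W.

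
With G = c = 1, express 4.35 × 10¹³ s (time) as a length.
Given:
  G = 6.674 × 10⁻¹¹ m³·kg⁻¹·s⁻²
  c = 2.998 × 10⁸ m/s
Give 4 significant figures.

1.304 × 10²² m

Time → length via c.
4.35 × 10¹³ s × (c) = 1.304 × 10²² m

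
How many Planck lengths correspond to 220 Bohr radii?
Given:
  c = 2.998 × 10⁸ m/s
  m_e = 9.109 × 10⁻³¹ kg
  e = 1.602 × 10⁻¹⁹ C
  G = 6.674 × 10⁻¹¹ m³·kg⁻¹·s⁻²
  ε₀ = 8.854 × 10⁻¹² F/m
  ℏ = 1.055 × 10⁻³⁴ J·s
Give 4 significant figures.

Bohr radius: a₀ = 4πε₀ℏ²/(m_e e²) = 5.297 × 10⁻¹¹ m
Planck length: ℓ_P = √(ℏG/c³) = 1.616 × 10⁻³⁵ m
220 × 5.297 × 10⁻¹¹ / 1.616 × 10⁻³⁵ = 7.210 × 10²⁶

7.210 × 10²⁶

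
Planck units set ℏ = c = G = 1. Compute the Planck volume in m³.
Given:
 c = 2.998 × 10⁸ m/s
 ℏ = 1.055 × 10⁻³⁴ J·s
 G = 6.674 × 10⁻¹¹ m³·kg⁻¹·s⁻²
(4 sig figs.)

4.224 × 10⁻¹⁰⁵ m³

Dimensional analysis gives V_P = (ℏG/c³)^(3/2).
  = √(1.784 × 10⁻²⁰⁹)
  = 4.224 × 10⁻¹⁰⁵ m³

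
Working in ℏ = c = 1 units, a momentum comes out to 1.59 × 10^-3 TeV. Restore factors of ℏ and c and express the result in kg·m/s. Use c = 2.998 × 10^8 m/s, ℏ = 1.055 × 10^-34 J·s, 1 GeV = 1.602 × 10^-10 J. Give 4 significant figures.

8.496 × 10^-19 kg·m/s

Momentum is [E]/c; divide by c.
1 GeV → 1/c × (1 GeV in J) = 5.344 × 10^-19 kg·m/s.
Convert the energy scale: 1.59 × 10^-3 TeV = 1.59 GeV.
Result: 1.59 × 5.344 × 10^-19 = 8.496 × 10^-19 kg·m/s.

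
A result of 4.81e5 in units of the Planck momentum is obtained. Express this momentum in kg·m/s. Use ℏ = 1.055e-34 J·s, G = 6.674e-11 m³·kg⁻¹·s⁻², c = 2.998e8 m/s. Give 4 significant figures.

3.139e6 kg·m/s

One Planck momentum: p_P = √(ℏc³/G) = 6.527 kg·m/s.
4.81e5 × 6.527 kg·m/s = 3.139e6 kg·m/s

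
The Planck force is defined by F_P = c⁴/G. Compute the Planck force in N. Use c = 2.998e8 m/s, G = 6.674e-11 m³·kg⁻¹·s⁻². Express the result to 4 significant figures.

F_P = c⁴/G
  = 8.078e33 / 6.674e-11
  = 1.210e44 N

1.210e44 N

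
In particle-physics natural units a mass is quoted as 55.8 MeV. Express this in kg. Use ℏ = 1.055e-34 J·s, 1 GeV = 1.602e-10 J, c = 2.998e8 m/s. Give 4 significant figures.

9.946e-29 kg

Mass is [E]/c²; divide by c².
1 GeV → 1/c² × (1 GeV in J) = 1.782e-27 kg.
Convert the energy scale: 55.8 MeV = 0.0558 GeV.
Result: 0.0558 × 1.782e-27 = 9.946e-29 kg.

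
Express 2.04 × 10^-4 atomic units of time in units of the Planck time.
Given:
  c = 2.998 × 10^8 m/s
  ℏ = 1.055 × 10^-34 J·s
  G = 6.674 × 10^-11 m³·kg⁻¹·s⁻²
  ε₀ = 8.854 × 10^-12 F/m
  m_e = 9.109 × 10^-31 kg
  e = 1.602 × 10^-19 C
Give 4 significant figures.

9.167 × 10^22

atomic unit of time: τ_au = (4πε₀)²ℏ³/(m_e e⁴) = 2.423 × 10^-17 s
Planck time: t_P = √(ℏG/c⁵) = 5.392 × 10^-44 s
2.04 × 10^-4 × 2.423 × 10^-17 / 5.392 × 10^-44 = 9.167 × 10^22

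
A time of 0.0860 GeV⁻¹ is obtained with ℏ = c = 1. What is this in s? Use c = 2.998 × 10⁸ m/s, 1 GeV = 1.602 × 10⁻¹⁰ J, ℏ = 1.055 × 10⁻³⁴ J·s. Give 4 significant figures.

A time is [E]⁻¹ in ℏ=c=1; restore one factor of ℏ.
1 GeV⁻¹ → ℏ × (1 GeV in J)⁻¹ = 6.586 × 10⁻²⁵ s.
Result: 0.0860 × 6.586 × 10⁻²⁵ = 5.664 × 10⁻²⁶ s.

5.664 × 10⁻²⁶ s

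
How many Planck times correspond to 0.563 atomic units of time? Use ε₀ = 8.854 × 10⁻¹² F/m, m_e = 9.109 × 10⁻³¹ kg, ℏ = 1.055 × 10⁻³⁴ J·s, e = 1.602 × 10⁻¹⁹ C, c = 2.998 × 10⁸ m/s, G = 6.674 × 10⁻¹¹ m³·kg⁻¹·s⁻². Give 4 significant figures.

2.530 × 10²⁶

atomic unit of time: τ_au = (4πε₀)²ℏ³/(m_e e⁴) = 2.423 × 10⁻¹⁷ s
Planck time: t_P = √(ℏG/c⁵) = 5.392 × 10⁻⁴⁴ s
0.563 × 2.423 × 10⁻¹⁷ / 5.392 × 10⁻⁴⁴ = 2.530 × 10²⁶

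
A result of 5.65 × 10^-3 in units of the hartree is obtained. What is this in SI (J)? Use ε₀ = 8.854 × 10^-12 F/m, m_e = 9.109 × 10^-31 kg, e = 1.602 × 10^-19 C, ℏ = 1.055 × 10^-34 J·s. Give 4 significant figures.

One hartree: E_h = m_e e⁴/(4πε₀ℏ)² = 4.354 × 10^-18 J.
5.65 × 10^-3 × 4.354 × 10^-18 J = 2.460 × 10^-20 J

2.460 × 10^-20 J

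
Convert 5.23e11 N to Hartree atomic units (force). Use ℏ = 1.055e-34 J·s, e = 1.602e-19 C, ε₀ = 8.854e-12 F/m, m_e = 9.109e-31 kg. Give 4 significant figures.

atomic unit of force: F_au = E_h/a₀ = m_e²e⁶/((4πε₀)³ℏ⁴) = 8.220e-8 N.
5.23e11 / 8.220e-8 = 6.363e18

6.363e18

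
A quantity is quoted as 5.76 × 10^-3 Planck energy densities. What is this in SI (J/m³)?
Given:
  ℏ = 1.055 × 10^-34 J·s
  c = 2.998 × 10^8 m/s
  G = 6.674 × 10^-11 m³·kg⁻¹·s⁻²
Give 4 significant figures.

2.668 × 10^111 J/m³

One Planck energy density: u_P = c⁷/(ℏG²) = 4.632 × 10^113 J/m³.
5.76 × 10^-3 × 4.632 × 10^113 J/m³ = 2.668 × 10^111 J/m³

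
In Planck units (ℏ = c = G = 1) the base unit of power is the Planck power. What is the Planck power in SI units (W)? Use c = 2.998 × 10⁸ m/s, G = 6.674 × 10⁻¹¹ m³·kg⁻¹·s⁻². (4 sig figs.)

3.629 × 10⁵² W

P_P = c⁵/G
  = 2.422 × 10⁴² / 6.674 × 10⁻¹¹
  = 3.629 × 10⁵² W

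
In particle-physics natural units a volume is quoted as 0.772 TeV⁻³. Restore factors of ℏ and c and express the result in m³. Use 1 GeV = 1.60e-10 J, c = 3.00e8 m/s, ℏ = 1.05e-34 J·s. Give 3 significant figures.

5.89e-57 m³

Volume is [L]³ = [E]⁻³·(ℏc)³.
1 GeV⁻³ → (ℏc)³ × (1 GeV in J)⁻³ = 7.63e-48 m³.
Convert the energy scale: 0.772 TeV⁻³ = 7.72e-10 GeV⁻³.
Result: 7.72e-10 × 7.63e-48 = 5.89e-57 m³.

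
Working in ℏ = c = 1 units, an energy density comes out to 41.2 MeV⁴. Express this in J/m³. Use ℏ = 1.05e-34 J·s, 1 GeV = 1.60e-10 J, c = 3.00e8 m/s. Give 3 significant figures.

8.64e26 J/m³

[E]/[L]³ = [E]⁴/(ℏc)³; restore (ℏc)⁻³.
1 GeV⁴ → 1/(ℏc)³ × (1 GeV in J)⁴ = 2.10e37 J/m³.
Convert the energy scale: 41.2 MeV⁴ = 4.12e-11 GeV⁴.
Result: 4.12e-11 × 2.10e37 = 8.64e26 J/m³.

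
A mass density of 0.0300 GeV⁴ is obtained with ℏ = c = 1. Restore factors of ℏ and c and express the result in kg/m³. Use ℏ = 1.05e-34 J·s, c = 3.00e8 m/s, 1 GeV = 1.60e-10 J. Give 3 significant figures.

Mass density is [E]/(c²[L]³) = [E]⁴/(ℏ³c⁵).
1 GeV⁴ → 1/(ℏ³c⁵) × (1 GeV in J)⁴ = 2.33e20 kg/m³.
Result: 0.0300 × 2.33e20 = 6.99e18 kg/m³.

6.99e18 kg/m³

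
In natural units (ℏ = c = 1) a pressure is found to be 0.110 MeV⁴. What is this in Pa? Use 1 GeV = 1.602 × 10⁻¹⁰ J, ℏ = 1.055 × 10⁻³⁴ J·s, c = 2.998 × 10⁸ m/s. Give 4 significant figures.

2.290 × 10²⁴ Pa

Pressure is [E]/[L]³ = [E]⁴/(ℏc)³.
1 GeV⁴ → 1/(ℏc)³ × (1 GeV in J)⁴ = 2.082 × 10³⁷ Pa.
Convert the energy scale: 0.110 MeV⁴ = 1.10 × 10⁻¹³ GeV⁴.
Result: 1.10 × 10⁻¹³ × 2.082 × 10³⁷ = 2.290 × 10²⁴ Pa.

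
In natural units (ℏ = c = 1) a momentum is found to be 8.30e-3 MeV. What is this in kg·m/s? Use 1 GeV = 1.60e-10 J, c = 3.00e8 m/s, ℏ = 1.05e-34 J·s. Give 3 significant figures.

4.43e-24 kg·m/s

Momentum is [E]/c; divide by c.
1 GeV → 1/c × (1 GeV in J) = 5.33e-19 kg·m/s.
Convert the energy scale: 8.30e-3 MeV = 8.30e-6 GeV.
Result: 8.30e-6 × 5.33e-19 = 4.43e-24 kg·m/s.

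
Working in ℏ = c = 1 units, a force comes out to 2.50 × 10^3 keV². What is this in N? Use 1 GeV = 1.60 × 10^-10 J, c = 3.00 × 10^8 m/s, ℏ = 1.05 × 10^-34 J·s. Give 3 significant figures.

2.03 × 10^-3 N

Force is [E]/[L] = [E]²/(ℏc); restore (ℏc)⁻¹.
1 GeV² → 1/(ℏc) × (1 GeV in J)² = 8.13 × 10^5 N.
Convert the energy scale: 2.50 × 10^3 keV² = 2.50 × 10^-9 GeV².
Result: 2.50 × 10^-9 × 8.13 × 10^5 = 2.03 × 10^-3 N.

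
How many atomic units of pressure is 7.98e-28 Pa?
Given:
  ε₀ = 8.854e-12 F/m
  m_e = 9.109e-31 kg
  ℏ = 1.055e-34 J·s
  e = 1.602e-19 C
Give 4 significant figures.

atomic unit of pressure: P_au = E_h/a₀³ = m_e⁴e¹⁰/((4πε₀)⁵ℏ⁸) = 2.929e13 Pa.
7.98e-28 / 2.929e13 = 2.724e-41

2.724e-41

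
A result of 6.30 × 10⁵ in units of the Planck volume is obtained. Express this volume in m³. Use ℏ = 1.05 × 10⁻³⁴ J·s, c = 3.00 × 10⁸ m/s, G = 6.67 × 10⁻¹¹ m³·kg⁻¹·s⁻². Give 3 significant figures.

2.63 × 10⁻⁹⁹ m³

One Planck volume: V_P = (ℏG/c³)^(3/2) = 4.18 × 10⁻¹⁰⁵ m³.
6.30 × 10⁵ × 4.18 × 10⁻¹⁰⁵ m³ = 2.63 × 10⁻⁹⁹ m³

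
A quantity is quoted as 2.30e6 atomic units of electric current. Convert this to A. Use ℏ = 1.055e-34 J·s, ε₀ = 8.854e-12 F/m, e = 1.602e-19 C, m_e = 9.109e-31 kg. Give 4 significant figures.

1.521e4 A

One atomic unit of electric current: I_au = e E_h/ℏ = m_e e⁵/((4πε₀)²ℏ³) = 6.612e-3 A.
2.30e6 × 6.612e-3 A = 1.521e4 A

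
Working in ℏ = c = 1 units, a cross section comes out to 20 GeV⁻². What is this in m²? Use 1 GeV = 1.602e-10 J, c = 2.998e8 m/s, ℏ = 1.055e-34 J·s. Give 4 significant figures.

Area is [L]² = [E]⁻²·(ℏc)²; restore (ℏc)².
1 GeV⁻² → (ℏc)² × (1 GeV in J)⁻² = 3.898e-32 m².
Result: 20 × 3.898e-32 = 7.796e-31 m².

7.796e-31 m²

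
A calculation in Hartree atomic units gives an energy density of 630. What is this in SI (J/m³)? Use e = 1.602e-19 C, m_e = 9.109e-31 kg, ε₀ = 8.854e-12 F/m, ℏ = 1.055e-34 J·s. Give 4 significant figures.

One atomic unit of energy density: u_au = E_h/a₀³ = m_e⁴e¹⁰/((4πε₀)⁵ℏ⁸) = 2.929e13 J/m³.
630 × 2.929e13 J/m³ = 1.845e16 J/m³

1.845e16 J/m³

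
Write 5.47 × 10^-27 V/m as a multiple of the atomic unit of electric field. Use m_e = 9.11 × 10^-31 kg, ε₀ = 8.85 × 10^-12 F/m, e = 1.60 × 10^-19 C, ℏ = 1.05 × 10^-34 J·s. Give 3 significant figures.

atomic unit of electric field: E_au = E_h/(e a₀) = m_e²e⁵/((4πε₀)³ℏ⁴) = 5.20 × 10^11 V/m.
5.47 × 10^-27 / 5.20 × 10^11 = 1.05 × 10^-38

1.05 × 10^-38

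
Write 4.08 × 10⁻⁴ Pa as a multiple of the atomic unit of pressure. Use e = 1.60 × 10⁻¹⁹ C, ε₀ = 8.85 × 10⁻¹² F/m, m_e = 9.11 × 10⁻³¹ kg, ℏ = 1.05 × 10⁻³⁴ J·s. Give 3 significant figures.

atomic unit of pressure: P_au = E_h/a₀³ = m_e⁴e¹⁰/((4πε₀)⁵ℏ⁸) = 3.01 × 10¹³ Pa.
4.08 × 10⁻⁴ / 3.01 × 10¹³ = 1.35 × 10⁻¹⁷

1.35 × 10⁻¹⁷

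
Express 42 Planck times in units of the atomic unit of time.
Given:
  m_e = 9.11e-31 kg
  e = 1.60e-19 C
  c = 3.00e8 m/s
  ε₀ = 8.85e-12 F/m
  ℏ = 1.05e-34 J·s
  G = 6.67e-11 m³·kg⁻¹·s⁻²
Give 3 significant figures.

9.40e-26

Planck time: t_P = √(ℏG/c⁵) = 5.37e-44 s
atomic unit of time: τ_au = (4πε₀)²ℏ³/(m_e e⁴) = 2.40e-17 s
42 × 5.37e-44 / 2.40e-17 = 9.40e-26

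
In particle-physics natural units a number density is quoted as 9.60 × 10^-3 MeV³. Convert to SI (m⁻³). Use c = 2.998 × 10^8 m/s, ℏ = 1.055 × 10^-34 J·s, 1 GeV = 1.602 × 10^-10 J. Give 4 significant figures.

1.247 × 10^36 m⁻³

Number density is [L]⁻³ = [E]³/(ℏc)³.
1 GeV³ → 1/(ℏc)³ × (1 GeV in J)³ = 1.299 × 10^47 m⁻³.
Convert the energy scale: 9.60 × 10^-3 MeV³ = 9.60 × 10^-12 GeV³.
Result: 9.60 × 10^-12 × 1.299 × 10^47 = 1.247 × 10^36 m⁻³.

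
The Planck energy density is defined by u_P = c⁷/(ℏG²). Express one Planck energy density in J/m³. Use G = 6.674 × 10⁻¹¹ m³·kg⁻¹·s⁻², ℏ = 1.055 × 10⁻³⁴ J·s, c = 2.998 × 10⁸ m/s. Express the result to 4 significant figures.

u_P = c⁷/(ℏG²)
  = 2.177 × 10⁵⁹ / 4.699 × 10⁻⁵⁵
  = 4.632 × 10¹¹³ J/m³

4.632 × 10¹¹³ J/m³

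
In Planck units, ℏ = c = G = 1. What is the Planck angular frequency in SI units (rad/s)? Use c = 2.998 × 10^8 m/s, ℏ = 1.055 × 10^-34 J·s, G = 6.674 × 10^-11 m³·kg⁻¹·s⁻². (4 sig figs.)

The unique combination of the constants set to 1 with dimensions of angular frequency is ω_P = √(c⁵/(ℏG)).
  = √(3.440 × 10^86)
  = 1.855 × 10^43 rad/s

1.855 × 10^43 rad/s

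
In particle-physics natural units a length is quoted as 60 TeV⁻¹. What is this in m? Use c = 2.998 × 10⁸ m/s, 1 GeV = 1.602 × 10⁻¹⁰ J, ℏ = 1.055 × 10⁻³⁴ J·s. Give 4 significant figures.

1.185 × 10⁻¹⁷ m

A length is [E]⁻¹ in ℏ=c=1; restore one factor of ℏc.
1 GeV⁻¹ → ℏc × (1 GeV in J)⁻¹ = 1.974 × 10⁻¹⁶ m.
Convert the energy scale: 60 TeV⁻¹ = 0.0600 GeV⁻¹.
Result: 0.0600 × 1.974 × 10⁻¹⁶ = 1.185 × 10⁻¹⁷ m.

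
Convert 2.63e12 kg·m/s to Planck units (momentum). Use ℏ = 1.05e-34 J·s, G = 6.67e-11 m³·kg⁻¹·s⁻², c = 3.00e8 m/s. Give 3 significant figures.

Planck momentum: p_P = √(ℏc³/G) = 6.52 kg·m/s.
2.63e12 / 6.52 = 4.03e11

4.03e11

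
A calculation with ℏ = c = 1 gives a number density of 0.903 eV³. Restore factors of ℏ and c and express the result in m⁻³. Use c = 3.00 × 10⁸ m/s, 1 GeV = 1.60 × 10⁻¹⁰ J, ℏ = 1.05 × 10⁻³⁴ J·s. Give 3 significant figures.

1.18 × 10²⁰ m⁻³

Number density is [L]⁻³ = [E]³/(ℏc)³.
1 GeV³ → 1/(ℏc)³ × (1 GeV in J)³ = 1.31 × 10⁴⁷ m⁻³.
Convert the energy scale: 0.903 eV³ = 9.03 × 10⁻²⁸ GeV³.
Result: 9.03 × 10⁻²⁸ × 1.31 × 10⁴⁷ = 1.18 × 10²⁰ m⁻³.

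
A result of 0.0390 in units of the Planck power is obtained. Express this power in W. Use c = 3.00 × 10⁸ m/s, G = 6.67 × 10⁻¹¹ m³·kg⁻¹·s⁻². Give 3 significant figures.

One Planck power: P_P = c⁵/G = 3.64 × 10⁵² W.
0.0390 × 3.64 × 10⁵² W = 1.42 × 10⁵¹ W

1.42 × 10⁵¹ W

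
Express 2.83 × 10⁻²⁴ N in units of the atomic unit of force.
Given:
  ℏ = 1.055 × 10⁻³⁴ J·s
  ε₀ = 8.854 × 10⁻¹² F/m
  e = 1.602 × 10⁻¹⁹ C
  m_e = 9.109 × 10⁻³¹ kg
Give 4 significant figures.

atomic unit of force: F_au = E_h/a₀ = m_e²e⁶/((4πε₀)³ℏ⁴) = 8.220 × 10⁻⁸ N.
2.83 × 10⁻²⁴ / 8.220 × 10⁻⁸ = 3.443 × 10⁻¹⁷

3.443 × 10⁻¹⁷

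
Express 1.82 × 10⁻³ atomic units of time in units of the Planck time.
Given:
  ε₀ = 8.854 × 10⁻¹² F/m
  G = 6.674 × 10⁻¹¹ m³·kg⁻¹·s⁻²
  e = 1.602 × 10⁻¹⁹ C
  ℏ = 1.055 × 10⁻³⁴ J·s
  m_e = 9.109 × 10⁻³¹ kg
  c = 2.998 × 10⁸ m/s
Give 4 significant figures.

8.178 × 10²³

atomic unit of time: τ_au = (4πε₀)²ℏ³/(m_e e⁴) = 2.423 × 10⁻¹⁷ s
Planck time: t_P = √(ℏG/c⁵) = 5.392 × 10⁻⁴⁴ s
1.82 × 10⁻³ × 2.423 × 10⁻¹⁷ / 5.392 × 10⁻⁴⁴ = 8.178 × 10²³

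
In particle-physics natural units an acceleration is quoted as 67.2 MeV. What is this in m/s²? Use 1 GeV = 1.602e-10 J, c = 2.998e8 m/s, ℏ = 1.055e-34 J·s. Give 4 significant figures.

Acceleration is [L]/[T]² = c·[E]/ℏ.
1 GeV → c/ℏ × (1 GeV in J) = 4.552e32 m/s².
Convert the energy scale: 67.2 MeV = 0.0672 GeV.
Result: 0.0672 × 4.552e32 = 3.059e31 m/s².

3.059e31 m/s²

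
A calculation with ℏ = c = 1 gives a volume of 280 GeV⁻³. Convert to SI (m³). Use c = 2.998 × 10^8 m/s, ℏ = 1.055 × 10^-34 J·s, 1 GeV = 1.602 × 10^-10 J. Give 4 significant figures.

Volume is [L]³ = [E]⁻³·(ℏc)³.
1 GeV⁻³ → (ℏc)³ × (1 GeV in J)⁻³ = 7.696 × 10^-48 m³.
Result: 280 × 7.696 × 10^-48 = 2.155 × 10^-45 m³.

2.155 × 10^-45 m³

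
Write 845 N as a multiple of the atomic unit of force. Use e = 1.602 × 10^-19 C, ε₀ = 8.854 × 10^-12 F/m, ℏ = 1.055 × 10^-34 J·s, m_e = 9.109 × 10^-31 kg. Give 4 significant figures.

atomic unit of force: F_au = E_h/a₀ = m_e²e⁶/((4πε₀)³ℏ⁴) = 8.220 × 10^-8 N.
845 / 8.220 × 10^-8 = 1.028 × 10^10

1.028 × 10^10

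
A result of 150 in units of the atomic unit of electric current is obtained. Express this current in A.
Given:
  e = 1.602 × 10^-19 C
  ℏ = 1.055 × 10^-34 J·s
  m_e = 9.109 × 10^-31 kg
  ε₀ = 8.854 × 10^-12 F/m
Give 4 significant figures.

0.9918 A

One atomic unit of electric current: I_au = e E_h/ℏ = m_e e⁵/((4πε₀)²ℏ³) = 6.612 × 10^-3 A.
150 × 6.612 × 10^-3 A = 0.9918 A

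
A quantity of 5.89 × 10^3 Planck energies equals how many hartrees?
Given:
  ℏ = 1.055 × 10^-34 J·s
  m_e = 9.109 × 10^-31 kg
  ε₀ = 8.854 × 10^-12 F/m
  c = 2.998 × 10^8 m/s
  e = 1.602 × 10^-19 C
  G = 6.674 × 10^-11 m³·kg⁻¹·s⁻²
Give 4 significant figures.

Planck energy: E_P = √(ℏc⁵/G) = 1.957 × 10^9 J
hartree: E_h = m_e e⁴/(4πε₀ℏ)² = 4.354 × 10^-18 J
5.89 × 10^3 × 1.957 × 10^9 / 4.354 × 10^-18 = 2.647 × 10^30

2.647 × 10^30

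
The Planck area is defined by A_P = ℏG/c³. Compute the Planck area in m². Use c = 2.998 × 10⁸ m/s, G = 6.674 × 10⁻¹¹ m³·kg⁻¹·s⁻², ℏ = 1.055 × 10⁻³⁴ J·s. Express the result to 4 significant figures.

2.613 × 10⁻⁷⁰ m²

A_P = ℏG/c³
  = 7.041 × 10⁻⁴⁵ / 2.695 × 10²⁵
  = 2.613 × 10⁻⁷⁰ m²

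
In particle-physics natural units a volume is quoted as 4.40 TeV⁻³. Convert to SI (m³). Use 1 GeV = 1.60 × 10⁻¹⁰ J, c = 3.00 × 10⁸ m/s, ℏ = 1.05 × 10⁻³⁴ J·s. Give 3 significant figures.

3.36 × 10⁻⁵⁶ m³

Volume is [L]³ = [E]⁻³·(ℏc)³.
1 GeV⁻³ → (ℏc)³ × (1 GeV in J)⁻³ = 7.63 × 10⁻⁴⁸ m³.
Convert the energy scale: 4.40 TeV⁻³ = 4.40 × 10⁻⁹ GeV⁻³.
Result: 4.40 × 10⁻⁹ × 7.63 × 10⁻⁴⁸ = 3.36 × 10⁻⁵⁶ m³.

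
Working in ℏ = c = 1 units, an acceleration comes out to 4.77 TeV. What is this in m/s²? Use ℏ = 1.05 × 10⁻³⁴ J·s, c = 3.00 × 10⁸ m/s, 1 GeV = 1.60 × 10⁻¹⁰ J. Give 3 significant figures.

Acceleration is [L]/[T]² = c·[E]/ℏ.
1 GeV → c/ℏ × (1 GeV in J) = 4.57 × 10³² m/s².
Convert the energy scale: 4.77 TeV = 4.77 × 10³ GeV.
Result: 4.77 × 10³ × 4.57 × 10³² = 2.18 × 10³⁶ m/s².

2.18 × 10³⁶ m/s²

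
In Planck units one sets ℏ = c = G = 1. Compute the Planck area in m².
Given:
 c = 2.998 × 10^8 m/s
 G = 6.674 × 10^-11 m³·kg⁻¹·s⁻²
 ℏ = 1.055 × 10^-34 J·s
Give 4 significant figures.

2.613 × 10^-70 m²

A_P = ℏG/c³
  = 7.041 × 10^-45 / 2.695 × 10^25
  = 2.613 × 10^-70 m²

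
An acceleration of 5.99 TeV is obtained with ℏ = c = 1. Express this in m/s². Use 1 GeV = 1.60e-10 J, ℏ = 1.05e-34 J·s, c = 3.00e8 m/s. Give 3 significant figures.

2.74e36 m/s²

Acceleration is [L]/[T]² = c·[E]/ℏ.
1 GeV → c/ℏ × (1 GeV in J) = 4.57e32 m/s².
Convert the energy scale: 5.99 TeV = 5.99e3 GeV.
Result: 5.99e3 × 4.57e32 = 2.74e36 m/s².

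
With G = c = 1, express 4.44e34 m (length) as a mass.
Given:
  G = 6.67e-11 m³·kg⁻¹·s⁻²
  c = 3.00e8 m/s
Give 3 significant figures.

Length → mass via c²/G.
4.44e34 m × (c²/G) = 5.99e61 kg

5.99e61 kg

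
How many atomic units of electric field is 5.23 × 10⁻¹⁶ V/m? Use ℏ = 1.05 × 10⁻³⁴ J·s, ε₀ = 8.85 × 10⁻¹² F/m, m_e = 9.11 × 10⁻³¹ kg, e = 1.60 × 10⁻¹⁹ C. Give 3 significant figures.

atomic unit of electric field: E_au = E_h/(e a₀) = m_e²e⁵/((4πε₀)³ℏ⁴) = 5.20 × 10¹¹ V/m.
5.23 × 10⁻¹⁶ / 5.20 × 10¹¹ = 1.00 × 10⁻²⁷

1.00 × 10⁻²⁷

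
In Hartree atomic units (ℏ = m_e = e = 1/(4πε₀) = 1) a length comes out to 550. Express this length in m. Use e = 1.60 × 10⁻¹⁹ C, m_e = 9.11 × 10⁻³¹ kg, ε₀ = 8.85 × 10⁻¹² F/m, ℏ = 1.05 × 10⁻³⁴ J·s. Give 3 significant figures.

2.89 × 10⁻⁸ m

One Bohr radius: a₀ = 4πε₀ℏ²/(m_e e²) = 5.26 × 10⁻¹¹ m.
550 × 5.26 × 10⁻¹¹ m = 2.89 × 10⁻⁸ m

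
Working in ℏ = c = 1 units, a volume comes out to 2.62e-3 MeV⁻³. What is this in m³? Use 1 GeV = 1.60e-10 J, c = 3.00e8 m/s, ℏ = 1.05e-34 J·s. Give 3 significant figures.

2.00e-41 m³

Volume is [L]³ = [E]⁻³·(ℏc)³.
1 GeV⁻³ → (ℏc)³ × (1 GeV in J)⁻³ = 7.63e-48 m³.
Convert the energy scale: 2.62e-3 MeV⁻³ = 2.62e6 GeV⁻³.
Result: 2.62e6 × 7.63e-48 = 2.00e-41 m³.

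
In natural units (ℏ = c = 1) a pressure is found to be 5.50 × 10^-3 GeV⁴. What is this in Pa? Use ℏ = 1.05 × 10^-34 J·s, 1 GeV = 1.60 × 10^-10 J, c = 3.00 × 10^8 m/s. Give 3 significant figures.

Pressure is [E]/[L]³ = [E]⁴/(ℏc)³.
1 GeV⁴ → 1/(ℏc)³ × (1 GeV in J)⁴ = 2.10 × 10^37 Pa.
Result: 5.50 × 10^-3 × 2.10 × 10^37 = 1.15 × 10^35 Pa.

1.15 × 10^35 Pa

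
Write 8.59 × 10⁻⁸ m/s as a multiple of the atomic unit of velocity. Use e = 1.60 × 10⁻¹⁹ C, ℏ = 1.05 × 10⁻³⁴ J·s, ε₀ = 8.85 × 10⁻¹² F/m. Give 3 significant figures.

3.92 × 10⁻¹⁴

atomic unit of velocity: v_au = e²/(4πε₀ℏ) = 2.19 × 10⁶ m/s.
8.59 × 10⁻⁸ / 2.19 × 10⁶ = 3.92 × 10⁻¹⁴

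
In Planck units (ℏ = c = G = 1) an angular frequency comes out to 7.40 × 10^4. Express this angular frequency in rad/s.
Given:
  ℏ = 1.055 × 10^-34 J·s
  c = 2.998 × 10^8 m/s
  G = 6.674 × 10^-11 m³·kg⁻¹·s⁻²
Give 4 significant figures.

1.372 × 10^48 rad/s

One Planck angular frequency: ω_P = √(c⁵/(ℏG)) = 1.855 × 10^43 rad/s.
7.40 × 10^4 × 1.855 × 10^43 rad/s = 1.372 × 10^48 rad/s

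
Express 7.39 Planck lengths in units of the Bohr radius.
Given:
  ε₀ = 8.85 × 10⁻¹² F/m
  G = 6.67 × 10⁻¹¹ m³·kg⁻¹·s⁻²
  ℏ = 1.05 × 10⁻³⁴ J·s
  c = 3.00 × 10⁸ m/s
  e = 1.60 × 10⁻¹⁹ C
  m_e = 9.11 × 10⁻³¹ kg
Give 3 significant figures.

2.26 × 10⁻²⁴

Planck length: ℓ_P = √(ℏG/c³) = 1.61 × 10⁻³⁵ m
Bohr radius: a₀ = 4πε₀ℏ²/(m_e e²) = 5.26 × 10⁻¹¹ m
7.39 × 1.61 × 10⁻³⁵ / 5.26 × 10⁻¹¹ = 2.26 × 10⁻²⁴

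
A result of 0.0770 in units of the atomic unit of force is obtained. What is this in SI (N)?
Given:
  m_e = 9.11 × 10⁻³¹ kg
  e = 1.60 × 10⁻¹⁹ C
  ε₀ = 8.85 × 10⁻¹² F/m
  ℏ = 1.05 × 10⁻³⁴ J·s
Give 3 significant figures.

6.41 × 10⁻⁹ N

One atomic unit of force: F_au = E_h/a₀ = m_e²e⁶/((4πε₀)³ℏ⁴) = 8.33 × 10⁻⁸ N.
0.0770 × 8.33 × 10⁻⁸ N = 6.41 × 10⁻⁹ N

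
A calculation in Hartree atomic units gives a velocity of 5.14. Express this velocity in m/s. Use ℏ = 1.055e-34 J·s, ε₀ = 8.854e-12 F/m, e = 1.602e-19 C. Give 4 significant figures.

1.124e7 m/s

One atomic unit of velocity: v_au = e²/(4πε₀ℏ) = 2.186e6 m/s.
5.14 × 2.186e6 m/s = 1.124e7 m/s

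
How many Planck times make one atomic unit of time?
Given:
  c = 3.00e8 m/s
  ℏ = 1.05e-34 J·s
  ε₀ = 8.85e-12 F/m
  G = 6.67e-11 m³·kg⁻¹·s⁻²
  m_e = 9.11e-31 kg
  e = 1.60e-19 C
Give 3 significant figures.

4.47e26

atomic unit of time: τ_au = (4πε₀)²ℏ³/(m_e e⁴) = 2.40e-17 s
Planck time: t_P = √(ℏG/c⁵) = 5.37e-44 s
ratio = 2.40e-17 / 5.37e-44 = 4.47e26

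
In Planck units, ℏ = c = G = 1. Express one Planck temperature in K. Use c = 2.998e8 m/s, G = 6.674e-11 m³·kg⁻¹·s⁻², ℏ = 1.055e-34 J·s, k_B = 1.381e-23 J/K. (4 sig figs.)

1.417e32 K

From ℏ = c = G = 1 the temperature scale is T_P = √(ℏc⁵/G) / k_B.
  = √(3.828e18) × 7.241e22
  = 1.417e32 K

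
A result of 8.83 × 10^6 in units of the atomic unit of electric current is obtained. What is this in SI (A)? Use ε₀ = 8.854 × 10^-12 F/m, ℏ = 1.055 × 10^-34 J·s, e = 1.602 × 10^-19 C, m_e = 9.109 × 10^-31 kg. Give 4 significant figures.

5.838 × 10^4 A

One atomic unit of electric current: I_au = e E_h/ℏ = m_e e⁵/((4πε₀)²ℏ³) = 6.612 × 10^-3 A.
8.83 × 10^6 × 6.612 × 10^-3 A = 5.838 × 10^4 A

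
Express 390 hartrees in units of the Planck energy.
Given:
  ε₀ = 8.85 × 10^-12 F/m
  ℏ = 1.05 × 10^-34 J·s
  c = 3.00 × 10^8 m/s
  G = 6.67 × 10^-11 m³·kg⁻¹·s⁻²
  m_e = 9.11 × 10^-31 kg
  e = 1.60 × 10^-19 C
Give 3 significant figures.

hartree: E_h = m_e e⁴/(4πε₀ℏ)² = 4.38 × 10^-18 J
Planck energy: E_P = √(ℏc⁵/G) = 1.96 × 10^9 J
390 × 4.38 × 10^-18 / 1.96 × 10^9 = 8.73 × 10^-25

8.73 × 10^-25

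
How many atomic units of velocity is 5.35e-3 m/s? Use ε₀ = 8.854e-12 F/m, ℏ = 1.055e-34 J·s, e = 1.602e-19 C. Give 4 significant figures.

atomic unit of velocity: v_au = e²/(4πε₀ℏ) = 2.186e6 m/s.
5.35e-3 / 2.186e6 = 2.447e-9

2.447e-9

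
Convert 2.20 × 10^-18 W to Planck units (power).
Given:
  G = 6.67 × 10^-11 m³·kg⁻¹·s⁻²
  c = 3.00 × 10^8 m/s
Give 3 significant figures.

Planck power: P_P = c⁵/G = 3.64 × 10^52 W.
2.20 × 10^-18 / 3.64 × 10^52 = 6.04 × 10^-71

6.04 × 10^-71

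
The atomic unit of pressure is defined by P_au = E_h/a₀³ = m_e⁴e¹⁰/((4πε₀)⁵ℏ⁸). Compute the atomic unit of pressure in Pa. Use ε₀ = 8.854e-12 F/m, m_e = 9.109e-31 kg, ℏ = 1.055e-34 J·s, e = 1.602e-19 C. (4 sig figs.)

2.929e13 Pa

P_au = E_h/a₀³ = m_e⁴e¹⁰/((4πε₀)⁵ℏ⁸)
E_h = 4.354e-18 J
a₀ = 5.297e-11 m
E_h/a₀³ = 2.929e13 Pa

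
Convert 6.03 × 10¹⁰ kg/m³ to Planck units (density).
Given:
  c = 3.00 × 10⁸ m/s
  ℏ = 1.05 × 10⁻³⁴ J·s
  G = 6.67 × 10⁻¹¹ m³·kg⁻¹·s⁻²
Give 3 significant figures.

1.16 × 10⁻⁸⁶

Planck density: ρ_P = c⁵/(ℏG²) = 5.20 × 10⁹⁶ kg/m³.
6.03 × 10¹⁰ / 5.20 × 10⁹⁶ = 1.16 × 10⁻⁸⁶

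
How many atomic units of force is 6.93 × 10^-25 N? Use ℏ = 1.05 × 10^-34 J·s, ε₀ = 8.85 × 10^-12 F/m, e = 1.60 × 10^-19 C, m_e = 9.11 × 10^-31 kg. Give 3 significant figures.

8.32 × 10^-18

atomic unit of force: F_au = E_h/a₀ = m_e²e⁶/((4πε₀)³ℏ⁴) = 8.33 × 10^-8 N.
6.93 × 10^-25 / 8.33 × 10^-8 = 8.32 × 10^-18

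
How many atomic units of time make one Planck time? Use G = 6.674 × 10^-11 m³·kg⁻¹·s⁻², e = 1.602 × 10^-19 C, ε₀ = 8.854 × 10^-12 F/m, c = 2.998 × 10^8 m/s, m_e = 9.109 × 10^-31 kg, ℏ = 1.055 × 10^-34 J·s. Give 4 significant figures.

2.225 × 10^-27

Planck time: t_P = √(ℏG/c⁵) = 5.392 × 10^-44 s
atomic unit of time: τ_au = (4πε₀)²ℏ³/(m_e e⁴) = 2.423 × 10^-17 s
ratio = 5.392 × 10^-44 / 2.423 × 10^-17 = 2.225 × 10^-27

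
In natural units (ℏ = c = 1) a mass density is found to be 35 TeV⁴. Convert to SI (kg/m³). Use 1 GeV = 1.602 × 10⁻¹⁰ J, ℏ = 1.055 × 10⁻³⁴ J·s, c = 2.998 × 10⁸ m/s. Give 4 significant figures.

8.106 × 10³³ kg/m³

Mass density is [E]/(c²[L]³) = [E]⁴/(ℏ³c⁵).
1 GeV⁴ → 1/(ℏ³c⁵) × (1 GeV in J)⁴ = 2.316 × 10²⁰ kg/m³.
Convert the energy scale: 35 TeV⁴ = 3.50 × 10¹³ GeV⁴.
Result: 3.50 × 10¹³ × 2.316 × 10²⁰ = 8.106 × 10³³ kg/m³.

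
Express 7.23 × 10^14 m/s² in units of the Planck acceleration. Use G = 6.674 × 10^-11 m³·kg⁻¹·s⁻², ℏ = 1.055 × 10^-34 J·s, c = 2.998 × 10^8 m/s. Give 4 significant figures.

Planck acceleration: a_P = √(c⁷/(ℏG)) = 5.560 × 10^51 m/s².
7.23 × 10^14 / 5.560 × 10^51 = 1.300 × 10^-37

1.300 × 10^-37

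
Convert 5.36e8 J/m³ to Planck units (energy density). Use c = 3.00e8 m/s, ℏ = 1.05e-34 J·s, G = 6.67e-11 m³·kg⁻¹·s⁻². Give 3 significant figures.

1.14e-105

Planck energy density: u_P = c⁷/(ℏG²) = 4.68e113 J/m³.
5.36e8 / 4.68e113 = 1.14e-105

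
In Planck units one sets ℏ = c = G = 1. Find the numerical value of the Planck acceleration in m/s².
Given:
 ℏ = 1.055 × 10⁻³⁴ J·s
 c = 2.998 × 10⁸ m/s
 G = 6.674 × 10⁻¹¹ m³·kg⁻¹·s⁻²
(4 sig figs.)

5.560 × 10⁵¹ m/s²

a_P = √(c⁷/(ℏG))
  = √(3.092 × 10¹⁰³)
  = 5.560 × 10⁵¹ m/s²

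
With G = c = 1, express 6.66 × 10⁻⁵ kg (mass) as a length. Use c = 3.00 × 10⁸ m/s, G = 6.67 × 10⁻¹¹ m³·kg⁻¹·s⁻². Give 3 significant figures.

4.94 × 10⁻³² m

In G = c = 1 units mass has dimensions of length; the conversion factor is G/c².
6.66 × 10⁻⁵ kg × (G/c²) = 4.94 × 10⁻³² m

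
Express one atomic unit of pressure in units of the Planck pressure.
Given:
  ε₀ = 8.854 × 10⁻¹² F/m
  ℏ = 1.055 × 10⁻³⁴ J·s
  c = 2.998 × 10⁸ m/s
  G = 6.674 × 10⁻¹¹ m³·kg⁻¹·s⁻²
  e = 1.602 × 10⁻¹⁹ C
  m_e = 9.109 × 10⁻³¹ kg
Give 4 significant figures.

6.323 × 10⁻¹⁰¹

atomic unit of pressure: P_au = E_h/a₀³ = m_e⁴e¹⁰/((4πε₀)⁵ℏ⁸) = 2.929 × 10¹³ Pa
Planck pressure: p_P = c⁷/(ℏG²) = 4.632 × 10¹¹³ Pa
ratio = 2.929 × 10¹³ / 4.632 × 10¹¹³ = 6.323 × 10⁻¹⁰¹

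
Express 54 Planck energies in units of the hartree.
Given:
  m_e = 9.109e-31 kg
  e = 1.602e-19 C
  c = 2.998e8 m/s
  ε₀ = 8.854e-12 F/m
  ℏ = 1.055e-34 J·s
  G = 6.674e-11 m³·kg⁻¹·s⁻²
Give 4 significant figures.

2.427e28

Planck energy: E_P = √(ℏc⁵/G) = 1.957e9 J
hartree: E_h = m_e e⁴/(4πε₀ℏ)² = 4.354e-18 J
54 × 1.957e9 / 4.354e-18 = 2.427e28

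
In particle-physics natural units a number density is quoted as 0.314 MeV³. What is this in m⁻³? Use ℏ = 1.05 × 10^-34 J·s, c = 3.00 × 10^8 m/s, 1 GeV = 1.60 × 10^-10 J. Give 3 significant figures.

Number density is [L]⁻³ = [E]³/(ℏc)³.
1 GeV³ → 1/(ℏc)³ × (1 GeV in J)³ = 1.31 × 10^47 m⁻³.
Convert the energy scale: 0.314 MeV³ = 3.14 × 10^-10 GeV³.
Result: 3.14 × 10^-10 × 1.31 × 10^47 = 4.11 × 10^37 m⁻³.

4.11 × 10^37 m⁻³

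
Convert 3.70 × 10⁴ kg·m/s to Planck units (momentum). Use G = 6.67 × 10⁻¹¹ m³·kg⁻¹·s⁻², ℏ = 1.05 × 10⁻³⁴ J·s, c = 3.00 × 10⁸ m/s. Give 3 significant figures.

5.68 × 10³

Planck momentum: p_P = √(ℏc³/G) = 6.52 kg·m/s.
3.70 × 10⁴ / 6.52 = 5.68 × 10³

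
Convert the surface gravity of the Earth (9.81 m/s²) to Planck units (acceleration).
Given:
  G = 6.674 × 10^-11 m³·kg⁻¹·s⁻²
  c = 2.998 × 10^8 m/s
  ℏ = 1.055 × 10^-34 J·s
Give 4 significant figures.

1.764 × 10^-51

Planck acceleration: a_P = √(c⁷/(ℏG)) = 5.560 × 10^51 m/s².
9.81 / 5.560 × 10^51 = 1.764 × 10^-51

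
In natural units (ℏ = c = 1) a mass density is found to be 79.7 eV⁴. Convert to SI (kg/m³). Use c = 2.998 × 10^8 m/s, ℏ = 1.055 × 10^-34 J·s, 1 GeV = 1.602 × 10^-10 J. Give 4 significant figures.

Mass density is [E]/(c²[L]³) = [E]⁴/(ℏ³c⁵).
1 GeV⁴ → 1/(ℏ³c⁵) × (1 GeV in J)⁴ = 2.316 × 10^20 kg/m³.
Convert the energy scale: 79.7 eV⁴ = 7.97 × 10^-35 GeV⁴.
Result: 7.97 × 10^-35 × 2.316 × 10^20 = 1.846 × 10^-14 kg/m³.

1.846 × 10^-14 kg/m³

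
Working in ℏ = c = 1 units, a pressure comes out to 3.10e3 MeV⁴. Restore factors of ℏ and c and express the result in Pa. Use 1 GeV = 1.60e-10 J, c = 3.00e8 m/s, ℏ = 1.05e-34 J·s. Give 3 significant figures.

6.50e28 Pa

Pressure is [E]/[L]³ = [E]⁴/(ℏc)³.
1 GeV⁴ → 1/(ℏc)³ × (1 GeV in J)⁴ = 2.10e37 Pa.
Convert the energy scale: 3.10e3 MeV⁴ = 3.10e-9 GeV⁴.
Result: 3.10e-9 × 2.10e37 = 6.50e28 Pa.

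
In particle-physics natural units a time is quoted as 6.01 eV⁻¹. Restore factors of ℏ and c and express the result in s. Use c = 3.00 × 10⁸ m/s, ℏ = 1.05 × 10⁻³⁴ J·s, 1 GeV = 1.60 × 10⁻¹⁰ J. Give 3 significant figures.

3.94 × 10⁻¹⁵ s

A time is [E]⁻¹ in ℏ=c=1; restore one factor of ℏ.
1 GeV⁻¹ → ℏ × (1 GeV in J)⁻¹ = 6.56 × 10⁻²⁵ s.
Convert the energy scale: 6.01 eV⁻¹ = 6.01 × 10⁹ GeV⁻¹.
Result: 6.01 × 10⁹ × 6.56 × 10⁻²⁵ = 3.94 × 10⁻¹⁵ s.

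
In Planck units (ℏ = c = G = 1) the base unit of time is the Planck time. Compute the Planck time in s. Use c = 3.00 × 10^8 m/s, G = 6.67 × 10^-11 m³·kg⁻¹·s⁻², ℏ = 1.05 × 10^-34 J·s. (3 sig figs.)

t_P = √(ℏG/c⁵)
  = √(2.88 × 10^-87)
  = 5.37 × 10^-44 s

5.37 × 10^-44 s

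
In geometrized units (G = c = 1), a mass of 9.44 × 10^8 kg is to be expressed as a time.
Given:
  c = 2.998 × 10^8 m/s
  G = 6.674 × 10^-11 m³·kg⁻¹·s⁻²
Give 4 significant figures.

2.338 × 10^-27 s

Mass → time via G/c³.
9.44 × 10^8 kg × (G/c³) = 2.338 × 10^-27 s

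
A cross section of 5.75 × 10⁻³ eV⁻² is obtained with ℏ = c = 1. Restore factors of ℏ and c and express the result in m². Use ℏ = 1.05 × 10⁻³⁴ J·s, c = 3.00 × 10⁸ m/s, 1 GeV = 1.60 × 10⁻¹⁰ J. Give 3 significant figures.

2.23 × 10⁻¹⁶ m²

Area is [L]² = [E]⁻²·(ℏc)²; restore (ℏc)².
1 GeV⁻² → (ℏc)² × (1 GeV in J)⁻² = 3.88 × 10⁻³² m².
Convert the energy scale: 5.75 × 10⁻³ eV⁻² = 5.75 × 10¹⁵ GeV⁻².
Result: 5.75 × 10¹⁵ × 3.88 × 10⁻³² = 2.23 × 10⁻¹⁶ m².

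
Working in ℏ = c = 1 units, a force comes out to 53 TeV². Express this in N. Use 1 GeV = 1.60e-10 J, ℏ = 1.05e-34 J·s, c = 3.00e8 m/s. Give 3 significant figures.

Force is [E]/[L] = [E]²/(ℏc); restore (ℏc)⁻¹.
1 GeV² → 1/(ℏc) × (1 GeV in J)² = 8.13e5 N.
Convert the energy scale: 53 TeV² = 5.30e7 GeV².
Result: 5.30e7 × 8.13e5 = 4.31e13 N.

4.31e13 N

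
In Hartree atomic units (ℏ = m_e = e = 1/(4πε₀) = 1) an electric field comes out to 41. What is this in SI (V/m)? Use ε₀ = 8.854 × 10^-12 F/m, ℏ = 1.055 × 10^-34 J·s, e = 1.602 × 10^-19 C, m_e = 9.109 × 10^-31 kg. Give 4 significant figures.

2.104 × 10^13 V/m

One atomic unit of electric field: E_au = E_h/(e a₀) = m_e²e⁵/((4πε₀)³ℏ⁴) = 5.131 × 10^11 V/m.
41 × 5.131 × 10^11 V/m = 2.104 × 10^13 V/m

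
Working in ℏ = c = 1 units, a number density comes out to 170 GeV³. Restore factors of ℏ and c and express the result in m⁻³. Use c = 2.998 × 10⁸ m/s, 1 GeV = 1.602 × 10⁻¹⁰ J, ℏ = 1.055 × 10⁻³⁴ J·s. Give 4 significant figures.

2.209 × 10⁴⁹ m⁻³

Number density is [L]⁻³ = [E]³/(ℏc)³.
1 GeV³ → 1/(ℏc)³ × (1 GeV in J)³ = 1.299 × 10⁴⁷ m⁻³.
Result: 170 × 1.299 × 10⁴⁷ = 2.209 × 10⁴⁹ m⁻³.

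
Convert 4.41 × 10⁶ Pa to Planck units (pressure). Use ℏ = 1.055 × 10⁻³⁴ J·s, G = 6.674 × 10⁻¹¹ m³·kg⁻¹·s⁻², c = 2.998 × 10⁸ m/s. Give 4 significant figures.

Planck pressure: p_P = c⁷/(ℏG²) = 4.632 × 10¹¹³ Pa.
4.41 × 10⁶ / 4.632 × 10¹¹³ = 9.520 × 10⁻¹⁰⁸

9.520 × 10⁻¹⁰⁸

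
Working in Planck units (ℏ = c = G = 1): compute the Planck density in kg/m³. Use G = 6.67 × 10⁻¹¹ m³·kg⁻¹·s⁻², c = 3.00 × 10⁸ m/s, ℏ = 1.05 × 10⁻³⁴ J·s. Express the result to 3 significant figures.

The unique combination of the constants set to 1 with dimensions of density is ρ_P = c⁵/(ℏG²).
  = 2.43 × 10⁴² / 4.67 × 10⁻⁵⁵
  = 5.20 × 10⁹⁶ kg/m³

5.20 × 10⁹⁶ kg/m³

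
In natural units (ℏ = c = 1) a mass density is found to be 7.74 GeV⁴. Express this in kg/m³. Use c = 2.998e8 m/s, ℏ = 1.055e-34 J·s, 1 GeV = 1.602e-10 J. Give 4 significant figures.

1.793e21 kg/m³

Mass density is [E]/(c²[L]³) = [E]⁴/(ℏ³c⁵).
1 GeV⁴ → 1/(ℏ³c⁵) × (1 GeV in J)⁴ = 2.316e20 kg/m³.
Result: 7.74 × 2.316e20 = 1.793e21 kg/m³.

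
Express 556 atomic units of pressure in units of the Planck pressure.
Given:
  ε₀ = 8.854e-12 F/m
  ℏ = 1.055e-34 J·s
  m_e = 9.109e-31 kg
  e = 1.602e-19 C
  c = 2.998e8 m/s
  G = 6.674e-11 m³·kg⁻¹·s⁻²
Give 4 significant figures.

3.516e-98

atomic unit of pressure: P_au = E_h/a₀³ = m_e⁴e¹⁰/((4πε₀)⁵ℏ⁸) = 2.929e13 Pa
Planck pressure: p_P = c⁷/(ℏG²) = 4.632e113 Pa
556 × 2.929e13 / 4.632e113 = 3.516e-98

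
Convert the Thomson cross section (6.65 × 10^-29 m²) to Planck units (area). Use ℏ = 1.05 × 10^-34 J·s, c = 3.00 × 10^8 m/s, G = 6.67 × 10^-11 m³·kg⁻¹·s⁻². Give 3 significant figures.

2.56 × 10^41

Planck area: A_P = ℏG/c³ = 2.59 × 10^-70 m².
6.65 × 10^-29 / 2.59 × 10^-70 = 2.56 × 10^41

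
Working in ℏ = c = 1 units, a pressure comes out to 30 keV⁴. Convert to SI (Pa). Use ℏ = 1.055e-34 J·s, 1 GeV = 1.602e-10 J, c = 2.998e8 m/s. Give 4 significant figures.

Pressure is [E]/[L]³ = [E]⁴/(ℏc)³.
1 GeV⁴ → 1/(ℏc)³ × (1 GeV in J)⁴ = 2.082e37 Pa.
Convert the energy scale: 30 keV⁴ = 3.00e-23 GeV⁴.
Result: 3.00e-23 × 2.082e37 = 6.245e14 Pa.

6.245e14 Pa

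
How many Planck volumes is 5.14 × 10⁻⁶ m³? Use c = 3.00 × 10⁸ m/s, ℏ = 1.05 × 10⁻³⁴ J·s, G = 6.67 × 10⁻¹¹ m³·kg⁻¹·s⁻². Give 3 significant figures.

Planck volume: V_P = (ℏG/c³)^(3/2) = 4.18 × 10⁻¹⁰⁵ m³.
5.14 × 10⁻⁶ / 4.18 × 10⁻¹⁰⁵ = 1.23 × 10⁹⁹

1.23 × 10⁹⁹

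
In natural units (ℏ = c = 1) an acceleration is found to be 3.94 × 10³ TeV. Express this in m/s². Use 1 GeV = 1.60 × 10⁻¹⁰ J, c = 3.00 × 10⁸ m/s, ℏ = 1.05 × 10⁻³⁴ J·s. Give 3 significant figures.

Acceleration is [L]/[T]² = c·[E]/ℏ.
1 GeV → c/ℏ × (1 GeV in J) = 4.57 × 10³² m/s².
Convert the energy scale: 3.94 × 10³ TeV = 3.94 × 10⁶ GeV.
Result: 3.94 × 10⁶ × 4.57 × 10³² = 1.80 × 10³⁹ m/s².

1.80 × 10³⁹ m/s²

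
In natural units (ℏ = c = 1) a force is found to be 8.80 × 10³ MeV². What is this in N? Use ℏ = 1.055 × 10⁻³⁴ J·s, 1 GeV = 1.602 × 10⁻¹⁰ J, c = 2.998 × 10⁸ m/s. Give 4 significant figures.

Force is [E]/[L] = [E]²/(ℏc); restore (ℏc)⁻¹.
1 GeV² → 1/(ℏc) × (1 GeV in J)² = 8.114 × 10⁵ N.
Convert the energy scale: 8.80 × 10³ MeV² = 8.80 × 10⁻³ GeV².
Result: 8.80 × 10⁻³ × 8.114 × 10⁵ = 7.140 × 10³ N.

7.140 × 10³ N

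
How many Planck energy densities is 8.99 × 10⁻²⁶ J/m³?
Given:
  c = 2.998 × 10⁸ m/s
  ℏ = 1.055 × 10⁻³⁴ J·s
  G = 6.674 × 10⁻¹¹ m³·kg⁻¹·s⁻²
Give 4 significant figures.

1.941 × 10⁻¹³⁹

Planck energy density: u_P = c⁷/(ℏG²) = 4.632 × 10¹¹³ J/m³.
8.99 × 10⁻²⁶ / 4.632 × 10¹¹³ = 1.941 × 10⁻¹³⁹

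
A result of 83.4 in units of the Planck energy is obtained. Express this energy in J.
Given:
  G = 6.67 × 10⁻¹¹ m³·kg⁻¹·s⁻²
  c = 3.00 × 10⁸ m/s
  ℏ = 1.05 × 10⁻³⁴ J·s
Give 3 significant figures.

One Planck energy: E_P = √(ℏc⁵/G) = 1.96 × 10⁹ J.
83.4 × 1.96 × 10⁹ J = 1.63 × 10¹¹ J

1.63 × 10¹¹ J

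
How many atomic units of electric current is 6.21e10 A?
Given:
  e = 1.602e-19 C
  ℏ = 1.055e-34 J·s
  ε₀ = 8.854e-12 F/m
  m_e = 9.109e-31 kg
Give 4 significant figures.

atomic unit of electric current: I_au = e E_h/ℏ = m_e e⁵/((4πε₀)²ℏ³) = 6.612e-3 A.
6.21e10 / 6.612e-3 = 9.392e12

9.392e12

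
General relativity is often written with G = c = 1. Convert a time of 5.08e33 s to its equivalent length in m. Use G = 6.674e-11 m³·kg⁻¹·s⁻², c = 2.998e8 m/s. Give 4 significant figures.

Time → length via c.
5.08e33 s × (c) = 1.523e42 m

1.523e42 m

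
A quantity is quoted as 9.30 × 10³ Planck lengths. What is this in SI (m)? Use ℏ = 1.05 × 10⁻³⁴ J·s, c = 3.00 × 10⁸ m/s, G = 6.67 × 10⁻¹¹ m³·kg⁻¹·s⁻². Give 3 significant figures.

1.50 × 10⁻³¹ m

One Planck length: ℓ_P = √(ℏG/c³) = 1.61 × 10⁻³⁵ m.
9.30 × 10³ × 1.61 × 10⁻³⁵ m = 1.50 × 10⁻³¹ m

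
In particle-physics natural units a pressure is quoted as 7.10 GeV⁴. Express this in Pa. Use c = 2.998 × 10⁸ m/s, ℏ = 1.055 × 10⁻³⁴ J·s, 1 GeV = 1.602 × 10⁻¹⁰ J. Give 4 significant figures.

Pressure is [E]/[L]³ = [E]⁴/(ℏc)³.
1 GeV⁴ → 1/(ℏc)³ × (1 GeV in J)⁴ = 2.082 × 10³⁷ Pa.
Result: 7.10 × 2.082 × 10³⁷ = 1.478 × 10³⁸ Pa.

1.478 × 10³⁸ Pa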